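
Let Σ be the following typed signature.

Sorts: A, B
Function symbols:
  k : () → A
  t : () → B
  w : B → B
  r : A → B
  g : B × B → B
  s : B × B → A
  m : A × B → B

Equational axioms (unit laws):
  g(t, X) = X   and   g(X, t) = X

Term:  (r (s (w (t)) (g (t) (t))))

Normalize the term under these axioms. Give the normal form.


normal form = (r (s (w (t)) (t)))

1. (r (s (w (t)) (g (t) (t))))  →  (r (s (w (t)) (t)))


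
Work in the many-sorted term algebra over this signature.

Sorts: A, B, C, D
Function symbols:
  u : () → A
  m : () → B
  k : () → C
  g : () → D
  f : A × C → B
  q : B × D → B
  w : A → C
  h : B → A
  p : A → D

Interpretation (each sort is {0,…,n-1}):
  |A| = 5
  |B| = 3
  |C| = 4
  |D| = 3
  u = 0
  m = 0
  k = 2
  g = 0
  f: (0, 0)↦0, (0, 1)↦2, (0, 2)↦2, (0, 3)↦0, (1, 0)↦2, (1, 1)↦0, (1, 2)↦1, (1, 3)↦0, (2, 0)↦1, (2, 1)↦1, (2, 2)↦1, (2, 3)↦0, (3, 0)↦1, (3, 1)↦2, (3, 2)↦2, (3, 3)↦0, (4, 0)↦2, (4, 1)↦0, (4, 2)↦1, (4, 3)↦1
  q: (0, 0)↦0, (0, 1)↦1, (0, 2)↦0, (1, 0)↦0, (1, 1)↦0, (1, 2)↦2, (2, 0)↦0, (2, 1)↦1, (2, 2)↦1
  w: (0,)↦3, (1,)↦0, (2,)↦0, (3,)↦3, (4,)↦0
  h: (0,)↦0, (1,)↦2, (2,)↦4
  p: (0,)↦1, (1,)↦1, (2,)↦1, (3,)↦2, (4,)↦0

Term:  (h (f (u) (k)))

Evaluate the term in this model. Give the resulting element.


  u = 0
  k = 2
  (f (u) (k)) = f(0, 2) = 2
  (h (f (u) (k))) = h(2,) = 4

value = 4


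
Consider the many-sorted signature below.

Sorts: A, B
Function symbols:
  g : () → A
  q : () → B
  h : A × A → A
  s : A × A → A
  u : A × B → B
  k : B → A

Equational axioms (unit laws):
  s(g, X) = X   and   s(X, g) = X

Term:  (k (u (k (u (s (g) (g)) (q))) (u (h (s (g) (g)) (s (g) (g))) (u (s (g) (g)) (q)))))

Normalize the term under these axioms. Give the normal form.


1. (k (u (k (u (s (g) (g)) (q))) (u (h (s (g) (g)) (s (g) (g))) (u (s (g) (g)) (q)))))  →  (k (u (k (u (g) (q))) (u (h (s (g) (g)) (s (g) (g))) (u (s (g) (g)) (q)))))
2. (k (u (k (u (g) (q))) (u (h (s (g) (g)) (s (g) (g))) (u (s (g) (g)) (q)))))  →  (k (u (k (u (g) (q))) (u (h (g) (s (g) (g))) (u (s (g) (g)) (q)))))
3. (k (u (k (u (g) (q))) (u (h (g) (s (g) (g))) (u (s (g) (g)) (q)))))  →  (k (u (k (u (g) (q))) (u (h (g) (g)) (u (s (g) (g)) (q)))))
4. (k (u (k (u (g) (q))) (u (h (g) (g)) (u (s (g) (g)) (q)))))  →  (k (u (k (u (g) (q))) (u (h (g) (g)) (u (g) (q)))))

normal form = (k (u (k (u (g) (q))) (u (h (g) (g)) (u (g) (q)))))


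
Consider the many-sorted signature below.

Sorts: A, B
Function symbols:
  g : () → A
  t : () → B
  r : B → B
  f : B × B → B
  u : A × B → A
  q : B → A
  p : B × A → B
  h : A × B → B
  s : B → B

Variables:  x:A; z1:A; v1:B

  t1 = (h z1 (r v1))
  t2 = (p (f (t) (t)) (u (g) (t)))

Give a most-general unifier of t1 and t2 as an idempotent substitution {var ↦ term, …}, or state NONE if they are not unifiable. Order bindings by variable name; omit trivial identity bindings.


NONE (not unifiable)

head clash or occurs-check failure — not unifiable


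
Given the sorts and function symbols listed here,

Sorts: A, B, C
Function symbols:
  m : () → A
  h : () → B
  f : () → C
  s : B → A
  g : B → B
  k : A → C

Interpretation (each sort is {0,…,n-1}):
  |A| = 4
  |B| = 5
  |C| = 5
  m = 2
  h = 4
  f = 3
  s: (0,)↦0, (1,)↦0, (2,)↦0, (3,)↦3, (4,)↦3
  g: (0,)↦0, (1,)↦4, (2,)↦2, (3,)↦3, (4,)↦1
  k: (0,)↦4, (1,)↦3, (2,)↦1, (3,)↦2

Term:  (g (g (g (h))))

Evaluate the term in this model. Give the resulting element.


value = 1

  h = 4
  (g (h)) = g(4,) = 1
  (g (g (h))) = g(1,) = 4
  (g (g (g (h)))) = g(4,) = 1


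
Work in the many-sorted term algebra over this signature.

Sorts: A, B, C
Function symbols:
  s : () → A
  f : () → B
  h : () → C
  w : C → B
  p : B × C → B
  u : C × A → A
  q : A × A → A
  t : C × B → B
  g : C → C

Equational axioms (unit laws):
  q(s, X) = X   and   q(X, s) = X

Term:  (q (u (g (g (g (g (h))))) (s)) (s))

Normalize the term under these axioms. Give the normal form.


1. (q (u (g (g (g (g (h))))) (s)) (s))  →  (u (g (g (g (g (h))))) (s))

normal form = (u (g (g (g (g (h))))) (s))


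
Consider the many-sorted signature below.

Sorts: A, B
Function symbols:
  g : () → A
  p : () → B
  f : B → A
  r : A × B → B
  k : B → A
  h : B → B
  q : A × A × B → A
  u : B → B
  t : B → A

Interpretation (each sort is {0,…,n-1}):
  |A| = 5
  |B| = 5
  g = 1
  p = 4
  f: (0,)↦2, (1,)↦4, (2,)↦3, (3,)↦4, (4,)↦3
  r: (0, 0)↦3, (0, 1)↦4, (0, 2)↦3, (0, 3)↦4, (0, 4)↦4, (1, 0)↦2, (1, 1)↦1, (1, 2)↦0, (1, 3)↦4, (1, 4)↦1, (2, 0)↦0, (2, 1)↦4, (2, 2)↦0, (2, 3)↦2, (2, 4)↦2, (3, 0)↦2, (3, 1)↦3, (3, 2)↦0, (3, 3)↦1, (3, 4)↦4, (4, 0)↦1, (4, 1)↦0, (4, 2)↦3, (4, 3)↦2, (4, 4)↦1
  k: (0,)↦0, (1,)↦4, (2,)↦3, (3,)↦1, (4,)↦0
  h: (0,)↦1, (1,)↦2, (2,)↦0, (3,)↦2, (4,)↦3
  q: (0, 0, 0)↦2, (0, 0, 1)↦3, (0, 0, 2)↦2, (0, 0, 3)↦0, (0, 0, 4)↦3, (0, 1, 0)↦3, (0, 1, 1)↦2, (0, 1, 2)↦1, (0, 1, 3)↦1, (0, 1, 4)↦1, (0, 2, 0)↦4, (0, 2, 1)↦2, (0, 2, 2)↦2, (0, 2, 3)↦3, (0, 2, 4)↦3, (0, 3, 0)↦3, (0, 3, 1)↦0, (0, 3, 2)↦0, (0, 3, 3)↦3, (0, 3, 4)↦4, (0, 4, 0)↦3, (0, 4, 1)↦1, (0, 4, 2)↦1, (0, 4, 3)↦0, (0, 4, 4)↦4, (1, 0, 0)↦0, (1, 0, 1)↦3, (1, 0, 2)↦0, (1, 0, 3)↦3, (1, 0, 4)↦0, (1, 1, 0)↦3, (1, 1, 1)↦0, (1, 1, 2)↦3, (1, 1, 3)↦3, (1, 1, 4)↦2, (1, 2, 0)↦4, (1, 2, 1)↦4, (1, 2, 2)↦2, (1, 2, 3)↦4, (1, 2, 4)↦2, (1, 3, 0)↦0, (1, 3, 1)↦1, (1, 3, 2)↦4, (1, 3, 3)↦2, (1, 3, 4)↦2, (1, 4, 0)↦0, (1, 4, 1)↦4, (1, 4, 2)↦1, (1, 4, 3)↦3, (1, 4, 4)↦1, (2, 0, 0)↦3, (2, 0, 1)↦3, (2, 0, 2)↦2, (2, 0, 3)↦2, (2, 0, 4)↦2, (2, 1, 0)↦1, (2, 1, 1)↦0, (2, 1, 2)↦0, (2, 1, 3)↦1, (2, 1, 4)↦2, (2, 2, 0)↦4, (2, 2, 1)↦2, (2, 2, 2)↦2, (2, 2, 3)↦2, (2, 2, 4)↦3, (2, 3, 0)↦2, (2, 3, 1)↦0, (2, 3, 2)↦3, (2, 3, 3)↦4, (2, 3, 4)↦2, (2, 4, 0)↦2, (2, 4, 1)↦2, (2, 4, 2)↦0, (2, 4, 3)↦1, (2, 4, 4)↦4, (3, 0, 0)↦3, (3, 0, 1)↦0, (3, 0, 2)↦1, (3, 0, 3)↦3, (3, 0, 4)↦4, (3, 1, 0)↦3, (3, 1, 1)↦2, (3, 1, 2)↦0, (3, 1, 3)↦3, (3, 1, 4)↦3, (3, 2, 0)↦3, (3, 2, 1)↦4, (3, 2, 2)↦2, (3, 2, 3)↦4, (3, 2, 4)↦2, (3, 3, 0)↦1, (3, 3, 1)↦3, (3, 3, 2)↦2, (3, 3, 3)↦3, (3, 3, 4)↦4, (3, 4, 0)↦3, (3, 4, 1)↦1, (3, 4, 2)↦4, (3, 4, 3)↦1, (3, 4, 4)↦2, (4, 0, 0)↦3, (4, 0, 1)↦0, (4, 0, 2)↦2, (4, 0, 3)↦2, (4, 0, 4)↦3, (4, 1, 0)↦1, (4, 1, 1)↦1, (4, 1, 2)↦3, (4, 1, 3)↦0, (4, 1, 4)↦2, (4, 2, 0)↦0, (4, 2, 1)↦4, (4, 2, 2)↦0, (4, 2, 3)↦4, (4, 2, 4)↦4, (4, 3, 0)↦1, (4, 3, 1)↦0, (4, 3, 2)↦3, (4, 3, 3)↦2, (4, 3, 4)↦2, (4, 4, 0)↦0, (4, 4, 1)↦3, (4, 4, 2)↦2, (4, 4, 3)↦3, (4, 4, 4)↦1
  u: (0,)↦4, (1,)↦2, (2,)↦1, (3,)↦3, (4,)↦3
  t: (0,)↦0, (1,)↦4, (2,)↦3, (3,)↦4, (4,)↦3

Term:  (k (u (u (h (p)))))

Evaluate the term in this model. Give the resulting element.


value = 1

  p = 4
  (h (p)) = h(4,) = 3
  (u (h (p))) = u(3,) = 3
  (u (u (h (p)))) = u(3,) = 3
  (k (u (u (h (p))))) = k(3,) = 1


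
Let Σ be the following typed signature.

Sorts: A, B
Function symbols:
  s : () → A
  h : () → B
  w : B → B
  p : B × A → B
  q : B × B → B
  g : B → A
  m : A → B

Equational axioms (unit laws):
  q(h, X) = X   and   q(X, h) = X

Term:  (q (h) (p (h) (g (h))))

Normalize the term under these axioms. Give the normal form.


1. (q (h) (p (h) (g (h))))  →  (p (h) (g (h)))

normal form = (p (h) (g (h)))


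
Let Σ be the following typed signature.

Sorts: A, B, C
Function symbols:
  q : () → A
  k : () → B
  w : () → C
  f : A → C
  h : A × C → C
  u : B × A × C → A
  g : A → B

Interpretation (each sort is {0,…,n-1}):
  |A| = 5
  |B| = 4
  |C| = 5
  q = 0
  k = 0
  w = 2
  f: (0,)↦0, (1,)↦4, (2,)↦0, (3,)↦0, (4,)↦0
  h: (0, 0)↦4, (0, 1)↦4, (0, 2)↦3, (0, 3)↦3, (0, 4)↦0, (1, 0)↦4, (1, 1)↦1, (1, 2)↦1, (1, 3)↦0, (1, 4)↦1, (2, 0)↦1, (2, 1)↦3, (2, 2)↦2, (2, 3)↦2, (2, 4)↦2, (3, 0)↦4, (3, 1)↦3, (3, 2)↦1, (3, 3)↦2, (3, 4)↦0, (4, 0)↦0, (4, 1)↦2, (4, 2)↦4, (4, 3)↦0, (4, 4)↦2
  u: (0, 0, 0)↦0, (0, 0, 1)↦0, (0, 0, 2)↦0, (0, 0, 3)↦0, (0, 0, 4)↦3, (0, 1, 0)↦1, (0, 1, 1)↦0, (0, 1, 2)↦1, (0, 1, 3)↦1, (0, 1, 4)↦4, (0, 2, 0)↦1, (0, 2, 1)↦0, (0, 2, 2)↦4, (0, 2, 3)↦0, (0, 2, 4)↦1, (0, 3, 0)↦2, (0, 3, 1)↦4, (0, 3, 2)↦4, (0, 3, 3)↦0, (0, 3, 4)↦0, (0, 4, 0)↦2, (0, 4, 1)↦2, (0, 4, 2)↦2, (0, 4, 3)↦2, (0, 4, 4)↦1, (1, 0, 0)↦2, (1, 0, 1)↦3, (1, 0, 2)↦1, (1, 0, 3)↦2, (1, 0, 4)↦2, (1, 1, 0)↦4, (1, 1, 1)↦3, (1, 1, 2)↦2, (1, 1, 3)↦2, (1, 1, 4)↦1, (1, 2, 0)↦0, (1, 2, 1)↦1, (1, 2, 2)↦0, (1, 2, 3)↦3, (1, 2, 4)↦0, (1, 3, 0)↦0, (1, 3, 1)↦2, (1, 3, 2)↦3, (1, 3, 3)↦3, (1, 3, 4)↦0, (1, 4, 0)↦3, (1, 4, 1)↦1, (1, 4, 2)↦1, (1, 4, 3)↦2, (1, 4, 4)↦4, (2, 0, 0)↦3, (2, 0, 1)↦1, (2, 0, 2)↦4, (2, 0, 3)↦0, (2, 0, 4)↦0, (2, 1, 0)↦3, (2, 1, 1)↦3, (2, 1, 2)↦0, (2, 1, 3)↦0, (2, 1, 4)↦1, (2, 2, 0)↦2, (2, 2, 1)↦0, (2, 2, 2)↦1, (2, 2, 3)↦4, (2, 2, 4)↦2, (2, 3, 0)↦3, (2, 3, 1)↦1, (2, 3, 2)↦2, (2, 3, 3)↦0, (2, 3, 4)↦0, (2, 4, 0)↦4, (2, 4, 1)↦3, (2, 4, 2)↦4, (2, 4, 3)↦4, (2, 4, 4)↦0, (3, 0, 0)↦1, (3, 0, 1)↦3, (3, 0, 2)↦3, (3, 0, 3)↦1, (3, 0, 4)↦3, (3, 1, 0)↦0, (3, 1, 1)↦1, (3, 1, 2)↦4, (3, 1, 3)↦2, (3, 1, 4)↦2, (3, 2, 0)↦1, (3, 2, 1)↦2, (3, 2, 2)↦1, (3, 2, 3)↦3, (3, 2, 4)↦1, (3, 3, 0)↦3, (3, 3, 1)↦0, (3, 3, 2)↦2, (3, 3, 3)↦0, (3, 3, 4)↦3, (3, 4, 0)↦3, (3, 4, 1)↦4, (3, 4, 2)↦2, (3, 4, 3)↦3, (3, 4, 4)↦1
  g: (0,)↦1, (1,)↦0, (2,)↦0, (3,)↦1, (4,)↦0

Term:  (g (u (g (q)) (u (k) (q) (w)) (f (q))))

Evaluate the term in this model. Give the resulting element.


value = 0

  q = 0
  (g (q)) = g(0,) = 1
  k = 0
  q = 0
  w = 2
  (u (k) (q) (w)) = u(0, 0, 2) = 0
  q = 0
  (f (q)) = f(0,) = 0
  (u (g (q)) (u (k) (q) (w)) (f (q))) = u(1, 0, 0) = 2
  (g (u (g (q)) (u (k) (q) (w)) (f (q)))) = g(2,) = 0


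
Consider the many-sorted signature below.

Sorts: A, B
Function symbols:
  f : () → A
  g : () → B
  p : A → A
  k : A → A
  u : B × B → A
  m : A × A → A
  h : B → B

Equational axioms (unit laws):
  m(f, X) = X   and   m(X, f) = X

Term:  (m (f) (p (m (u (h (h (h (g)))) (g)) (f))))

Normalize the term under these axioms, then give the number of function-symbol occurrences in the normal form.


1. (m (f) (p (m (u (h (h (h (g)))) (g)) (f))))  →  (p (m (u (h (h (h (g)))) (g)) (f)))
2. (p (m (u (h (h (h (g)))) (g)) (f)))  →  (p (u (h (h (h (g)))) (g)))
normal form: (p (u (h (h (h (g)))) (g)))

size = 7


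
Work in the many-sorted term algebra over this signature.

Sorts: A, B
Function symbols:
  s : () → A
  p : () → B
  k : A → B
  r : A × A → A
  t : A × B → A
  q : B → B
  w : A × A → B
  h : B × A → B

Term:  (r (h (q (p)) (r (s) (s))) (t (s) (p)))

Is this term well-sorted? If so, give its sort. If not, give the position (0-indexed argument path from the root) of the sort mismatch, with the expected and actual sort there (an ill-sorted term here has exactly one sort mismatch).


      (p) : B
    (q (p)) : B
      (s) : A
      (s) : A
    (r (s) (s)) : A
  (h (q (p)) (r (s) (s))) : B
    (s) : A
    (p) : B
  (t (s) (p)) : A
(r (h (q (p)) (r (s) (s))) (t (s) (p))) : ✗ arg 0 at [0] has sort B, expected A

ill-sorted at position [0]: expected A, got B


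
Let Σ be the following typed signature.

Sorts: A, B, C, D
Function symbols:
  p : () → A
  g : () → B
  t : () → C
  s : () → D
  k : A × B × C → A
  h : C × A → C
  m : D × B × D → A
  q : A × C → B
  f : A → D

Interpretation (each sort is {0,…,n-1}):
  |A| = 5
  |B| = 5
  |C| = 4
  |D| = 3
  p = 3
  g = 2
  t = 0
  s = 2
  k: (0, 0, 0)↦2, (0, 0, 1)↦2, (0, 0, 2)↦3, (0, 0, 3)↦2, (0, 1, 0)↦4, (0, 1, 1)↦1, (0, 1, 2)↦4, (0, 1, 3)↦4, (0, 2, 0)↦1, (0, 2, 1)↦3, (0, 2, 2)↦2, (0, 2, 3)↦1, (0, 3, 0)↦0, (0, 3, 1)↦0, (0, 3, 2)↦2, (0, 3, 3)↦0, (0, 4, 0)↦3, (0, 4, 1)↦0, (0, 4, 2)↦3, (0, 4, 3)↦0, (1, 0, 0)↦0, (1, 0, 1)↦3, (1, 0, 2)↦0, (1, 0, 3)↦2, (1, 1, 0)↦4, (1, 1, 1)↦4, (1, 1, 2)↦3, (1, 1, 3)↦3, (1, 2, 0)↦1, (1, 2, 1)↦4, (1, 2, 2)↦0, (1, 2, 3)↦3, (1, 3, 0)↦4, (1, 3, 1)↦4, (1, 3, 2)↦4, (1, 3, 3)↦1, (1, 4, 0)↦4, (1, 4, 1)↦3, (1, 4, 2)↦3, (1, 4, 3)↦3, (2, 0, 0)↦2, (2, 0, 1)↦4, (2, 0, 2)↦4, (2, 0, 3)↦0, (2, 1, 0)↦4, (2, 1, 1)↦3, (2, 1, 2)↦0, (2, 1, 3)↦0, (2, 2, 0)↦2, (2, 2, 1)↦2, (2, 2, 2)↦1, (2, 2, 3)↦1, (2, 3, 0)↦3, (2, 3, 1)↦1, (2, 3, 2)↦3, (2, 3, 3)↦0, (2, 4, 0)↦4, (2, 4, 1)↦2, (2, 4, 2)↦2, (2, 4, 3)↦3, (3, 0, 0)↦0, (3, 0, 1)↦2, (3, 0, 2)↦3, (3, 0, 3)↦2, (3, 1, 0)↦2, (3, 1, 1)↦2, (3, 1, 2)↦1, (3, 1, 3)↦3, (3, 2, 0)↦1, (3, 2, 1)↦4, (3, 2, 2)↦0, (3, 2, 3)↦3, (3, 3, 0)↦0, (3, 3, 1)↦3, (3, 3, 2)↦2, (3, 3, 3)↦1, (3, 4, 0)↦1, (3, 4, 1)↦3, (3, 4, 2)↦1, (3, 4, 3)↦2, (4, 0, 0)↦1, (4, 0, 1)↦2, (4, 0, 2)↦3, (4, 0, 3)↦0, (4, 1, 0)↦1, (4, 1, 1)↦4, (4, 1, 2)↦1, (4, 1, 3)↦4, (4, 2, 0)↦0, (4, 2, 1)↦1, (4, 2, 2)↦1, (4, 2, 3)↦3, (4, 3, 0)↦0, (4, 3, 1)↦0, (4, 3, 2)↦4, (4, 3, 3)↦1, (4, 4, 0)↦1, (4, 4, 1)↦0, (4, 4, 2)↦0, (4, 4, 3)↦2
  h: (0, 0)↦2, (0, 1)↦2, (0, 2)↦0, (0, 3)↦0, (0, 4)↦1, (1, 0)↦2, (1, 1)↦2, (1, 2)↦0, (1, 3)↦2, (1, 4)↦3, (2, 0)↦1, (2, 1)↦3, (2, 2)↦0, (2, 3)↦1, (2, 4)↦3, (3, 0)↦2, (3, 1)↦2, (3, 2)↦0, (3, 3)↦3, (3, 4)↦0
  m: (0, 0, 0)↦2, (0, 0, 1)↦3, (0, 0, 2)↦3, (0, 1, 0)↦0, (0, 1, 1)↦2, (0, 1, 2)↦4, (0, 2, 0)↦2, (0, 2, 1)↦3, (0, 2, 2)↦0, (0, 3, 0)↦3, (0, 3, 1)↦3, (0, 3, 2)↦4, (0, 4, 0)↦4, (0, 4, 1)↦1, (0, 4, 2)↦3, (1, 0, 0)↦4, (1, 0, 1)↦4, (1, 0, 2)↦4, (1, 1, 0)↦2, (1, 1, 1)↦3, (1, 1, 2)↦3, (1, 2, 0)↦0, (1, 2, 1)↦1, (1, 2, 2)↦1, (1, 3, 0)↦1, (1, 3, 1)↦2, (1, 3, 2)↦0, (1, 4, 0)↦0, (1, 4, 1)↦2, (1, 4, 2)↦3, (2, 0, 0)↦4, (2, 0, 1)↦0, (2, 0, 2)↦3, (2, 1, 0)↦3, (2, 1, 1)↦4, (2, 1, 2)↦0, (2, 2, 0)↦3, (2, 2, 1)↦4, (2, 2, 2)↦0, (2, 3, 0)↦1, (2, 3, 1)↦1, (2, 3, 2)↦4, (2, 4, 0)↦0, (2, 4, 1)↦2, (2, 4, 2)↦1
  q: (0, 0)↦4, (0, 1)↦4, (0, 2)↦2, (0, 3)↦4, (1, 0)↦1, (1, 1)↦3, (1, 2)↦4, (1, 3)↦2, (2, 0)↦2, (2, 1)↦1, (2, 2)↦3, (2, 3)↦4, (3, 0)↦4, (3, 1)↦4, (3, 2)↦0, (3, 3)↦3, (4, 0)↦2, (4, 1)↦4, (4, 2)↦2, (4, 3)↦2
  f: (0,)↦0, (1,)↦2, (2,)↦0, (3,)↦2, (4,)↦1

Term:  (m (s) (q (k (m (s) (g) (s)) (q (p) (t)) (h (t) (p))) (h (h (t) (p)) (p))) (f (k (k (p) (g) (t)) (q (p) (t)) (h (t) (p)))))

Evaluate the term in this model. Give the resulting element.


  s = 2
  s = 2
  g = 2
  s = 2
  (m (s) (g) (s)) = m(2, 2, 2) = 0
  p = 3
  t = 0
  (q (p) (t)) = q(3, 0) = 4
  t = 0
  p = 3
  (h (t) (p)) = h(0, 3) = 0
  (k (m (s) (g) (s)) (q (p) (t)) (h (t) (p))) = k(0, 4, 0) = 3
  t = 0
  p = 3
  (h (t) (p)) = h(0, 3) = 0
  p = 3
  (h (h (t) (p)) (p)) = h(0, 3) = 0
  (q (k (m (s) (g) (s)) (q (p) (t)) (h (t) (p))) (h (h (t) (p)) (p))) = q(3, 0) = 4
  p = 3
  g = 2
  t = 0
  (k (p) (g) (t)) = k(3, 2, 0) = 1
  p = 3
  t = 0
  (q (p) (t)) = q(3, 0) = 4
  t = 0
  p = 3
  (h (t) (p)) = h(0, 3) = 0
  (k (k (p) (g) (t)) (q (p) (t)) (h (t) (p))) = k(1, 4, 0) = 4
  (f (k (k (p) (g) (t)) (q (p) (t)) (h (t) (p)))) = f(4,) = 1
  (m (s) (q (k (m (s) (g) (s)) (q (p) (t)) (h (t) (p))) (h (h (t) (p)) (p))) (f (k (k (p) (g) (t)) (q (p) (t)) (h (t) (p))))) = m(2, 4, 1) = 2

value = 2


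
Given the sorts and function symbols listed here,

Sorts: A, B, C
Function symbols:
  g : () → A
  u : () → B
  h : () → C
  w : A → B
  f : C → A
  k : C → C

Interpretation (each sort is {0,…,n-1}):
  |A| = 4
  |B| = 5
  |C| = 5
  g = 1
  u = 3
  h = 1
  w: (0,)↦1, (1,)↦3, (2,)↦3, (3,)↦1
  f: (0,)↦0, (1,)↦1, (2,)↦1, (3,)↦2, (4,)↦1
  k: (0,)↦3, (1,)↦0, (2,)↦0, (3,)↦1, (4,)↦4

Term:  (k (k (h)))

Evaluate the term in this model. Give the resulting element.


value = 3

  h = 1
  (k (h)) = k(1,) = 0
  (k (k (h))) = k(0,) = 3


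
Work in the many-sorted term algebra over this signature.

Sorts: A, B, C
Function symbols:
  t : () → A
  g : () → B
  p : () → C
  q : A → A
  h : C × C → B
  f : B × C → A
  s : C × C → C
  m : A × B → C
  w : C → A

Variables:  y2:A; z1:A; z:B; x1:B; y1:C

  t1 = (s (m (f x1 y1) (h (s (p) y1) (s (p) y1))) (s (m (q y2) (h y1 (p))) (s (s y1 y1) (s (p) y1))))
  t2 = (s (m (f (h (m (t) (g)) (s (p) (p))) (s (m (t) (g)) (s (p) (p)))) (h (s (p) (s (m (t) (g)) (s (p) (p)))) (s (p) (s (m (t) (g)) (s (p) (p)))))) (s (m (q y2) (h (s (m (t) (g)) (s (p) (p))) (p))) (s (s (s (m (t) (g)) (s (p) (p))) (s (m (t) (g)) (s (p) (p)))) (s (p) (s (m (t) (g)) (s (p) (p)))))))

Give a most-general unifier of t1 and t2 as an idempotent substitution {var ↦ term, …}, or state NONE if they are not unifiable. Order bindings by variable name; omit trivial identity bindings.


{x1 ↦ (h (m (t) (g)) (s (p) (p))), y1 ↦ (s (m (t) (g)) (s (p) (p)))}


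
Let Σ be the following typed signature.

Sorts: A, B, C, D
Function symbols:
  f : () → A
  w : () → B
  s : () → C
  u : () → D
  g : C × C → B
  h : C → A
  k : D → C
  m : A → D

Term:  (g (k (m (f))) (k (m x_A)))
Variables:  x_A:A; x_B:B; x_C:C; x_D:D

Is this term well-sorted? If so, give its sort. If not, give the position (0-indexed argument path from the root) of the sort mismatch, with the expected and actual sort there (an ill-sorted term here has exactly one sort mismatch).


well-sorted; sort = B

      (f) : A
    (m (f)) : D
  (k (m (f))) : C
      x_A : A
    (m x_A) : D
  (k (m x_A)) : C
(g (k (m (f))) (k (m x_A))) : B


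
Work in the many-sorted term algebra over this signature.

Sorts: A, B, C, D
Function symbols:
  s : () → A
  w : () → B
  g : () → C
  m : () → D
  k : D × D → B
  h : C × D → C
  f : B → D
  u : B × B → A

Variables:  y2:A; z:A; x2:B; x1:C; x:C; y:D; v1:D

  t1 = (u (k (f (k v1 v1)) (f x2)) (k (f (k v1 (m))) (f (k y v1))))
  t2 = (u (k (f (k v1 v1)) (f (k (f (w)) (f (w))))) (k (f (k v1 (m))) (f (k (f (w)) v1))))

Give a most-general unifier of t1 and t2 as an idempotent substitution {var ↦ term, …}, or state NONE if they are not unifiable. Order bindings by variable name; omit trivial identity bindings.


{x2 ↦ (k (f (w)) (f (w))), y ↦ (f (w))}


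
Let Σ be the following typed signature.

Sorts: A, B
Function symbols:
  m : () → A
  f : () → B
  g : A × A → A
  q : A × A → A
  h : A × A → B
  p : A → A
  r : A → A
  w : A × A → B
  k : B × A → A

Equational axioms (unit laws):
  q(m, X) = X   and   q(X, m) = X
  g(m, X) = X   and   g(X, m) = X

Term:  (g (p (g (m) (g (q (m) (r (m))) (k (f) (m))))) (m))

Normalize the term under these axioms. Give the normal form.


1. (g (p (g (m) (g (q (m) (r (m))) (k (f) (m))))) (m))  →  (p (g (m) (g (q (m) (r (m))) (k (f) (m)))))
2. (p (g (m) (g (q (m) (r (m))) (k (f) (m)))))  →  (p (g (q (m) (r (m))) (k (f) (m))))
3. (p (g (q (m) (r (m))) (k (f) (m))))  →  (p (g (r (m)) (k (f) (m))))

normal form = (p (g (r (m)) (k (f) (m))))


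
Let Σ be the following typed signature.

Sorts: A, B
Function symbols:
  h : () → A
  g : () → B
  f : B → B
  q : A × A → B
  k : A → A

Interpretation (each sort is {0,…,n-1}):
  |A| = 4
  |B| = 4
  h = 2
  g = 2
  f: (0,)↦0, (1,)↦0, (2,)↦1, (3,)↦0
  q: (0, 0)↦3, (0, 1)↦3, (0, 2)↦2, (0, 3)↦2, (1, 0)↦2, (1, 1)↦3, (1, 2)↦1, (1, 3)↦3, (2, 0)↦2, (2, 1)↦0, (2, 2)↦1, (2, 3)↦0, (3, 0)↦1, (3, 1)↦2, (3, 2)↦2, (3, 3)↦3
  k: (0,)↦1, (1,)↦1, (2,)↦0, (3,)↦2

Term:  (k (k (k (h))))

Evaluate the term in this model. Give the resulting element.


  h = 2
  (k (h)) = k(2,) = 0
  (k (k (h))) = k(0,) = 1
  (k (k (k (h)))) = k(1,) = 1

value = 1


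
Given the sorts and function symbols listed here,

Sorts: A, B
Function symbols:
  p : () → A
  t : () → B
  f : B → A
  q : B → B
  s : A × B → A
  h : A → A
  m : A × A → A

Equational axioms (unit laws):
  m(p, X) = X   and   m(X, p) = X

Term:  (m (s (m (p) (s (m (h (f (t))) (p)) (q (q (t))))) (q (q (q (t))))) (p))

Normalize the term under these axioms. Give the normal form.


normal form = (s (s (h (f (t))) (q (q (t)))) (q (q (q (t)))))

1. (m (s (m (p) (s (m (h (f (t))) (p)) (q (q (t))))) (q (q (q (t))))) (p))  →  (s (m (p) (s (m (h (f (t))) (p)) (q (q (t))))) (q (q (q (t)))))
2. (s (m (p) (s (m (h (f (t))) (p)) (q (q (t))))) (q (q (q (t)))))  →  (s (s (m (h (f (t))) (p)) (q (q (t)))) (q (q (q (t)))))
3. (s (s (m (h (f (t))) (p)) (q (q (t)))) (q (q (q (t)))))  →  (s (s (h (f (t))) (q (q (t)))) (q (q (q (t)))))


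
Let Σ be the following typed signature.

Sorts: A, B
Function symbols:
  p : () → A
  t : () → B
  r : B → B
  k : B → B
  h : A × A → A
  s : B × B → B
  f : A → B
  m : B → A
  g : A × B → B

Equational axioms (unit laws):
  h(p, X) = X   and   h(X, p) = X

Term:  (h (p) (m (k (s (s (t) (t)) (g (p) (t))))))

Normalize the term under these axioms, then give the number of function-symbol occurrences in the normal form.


size = 9

1. (h (p) (m (k (s (s (t) (t)) (g (p) (t))))))  →  (m (k (s (s (t) (t)) (g (p) (t)))))
normal form: (m (k (s (s (t) (t)) (g (p) (t)))))


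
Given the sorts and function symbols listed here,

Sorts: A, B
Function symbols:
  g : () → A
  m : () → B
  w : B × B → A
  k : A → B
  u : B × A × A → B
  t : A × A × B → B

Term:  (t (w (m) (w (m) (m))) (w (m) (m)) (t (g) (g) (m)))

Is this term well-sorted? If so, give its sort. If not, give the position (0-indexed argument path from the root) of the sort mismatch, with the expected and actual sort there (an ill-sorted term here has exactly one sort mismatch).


    (m) : B
      (m) : B
      (m) : B
    (w (m) (m)) : A
  (w (m) (w (m) (m))) : ✗ arg 1 at [0, 1] has sort A, expected B
    (m) : B
    (m) : B
  (w (m) (m)) : A
    (g) : A
    (g) : A
    (m) : B
  (t (g) (g) (m)) : B

ill-sorted at position [0, 1]: expected B, got A


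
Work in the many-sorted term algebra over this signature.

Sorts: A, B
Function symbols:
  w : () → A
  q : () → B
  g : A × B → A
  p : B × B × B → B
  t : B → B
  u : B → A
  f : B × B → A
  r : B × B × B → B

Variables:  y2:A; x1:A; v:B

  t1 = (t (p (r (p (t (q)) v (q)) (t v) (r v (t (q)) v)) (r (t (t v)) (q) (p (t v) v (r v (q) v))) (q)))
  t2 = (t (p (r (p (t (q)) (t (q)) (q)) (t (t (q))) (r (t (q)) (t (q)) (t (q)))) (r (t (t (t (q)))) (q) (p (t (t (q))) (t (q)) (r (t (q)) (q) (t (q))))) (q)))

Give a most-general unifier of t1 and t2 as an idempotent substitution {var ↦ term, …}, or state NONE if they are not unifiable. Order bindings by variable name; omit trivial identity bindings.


{v ↦ (t (q))}


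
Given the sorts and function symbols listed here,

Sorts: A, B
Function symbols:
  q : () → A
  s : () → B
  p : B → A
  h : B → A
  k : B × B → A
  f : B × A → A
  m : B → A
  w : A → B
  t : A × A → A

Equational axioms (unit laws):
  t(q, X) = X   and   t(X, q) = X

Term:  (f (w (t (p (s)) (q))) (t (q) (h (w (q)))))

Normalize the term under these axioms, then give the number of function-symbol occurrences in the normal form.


size = 7

1. (f (w (t (p (s)) (q))) (t (q) (h (w (q)))))  →  (f (w (p (s))) (t (q) (h (w (q)))))
2. (f (w (p (s))) (t (q) (h (w (q)))))  →  (f (w (p (s))) (h (w (q))))
normal form: (f (w (p (s))) (h (w (q))))


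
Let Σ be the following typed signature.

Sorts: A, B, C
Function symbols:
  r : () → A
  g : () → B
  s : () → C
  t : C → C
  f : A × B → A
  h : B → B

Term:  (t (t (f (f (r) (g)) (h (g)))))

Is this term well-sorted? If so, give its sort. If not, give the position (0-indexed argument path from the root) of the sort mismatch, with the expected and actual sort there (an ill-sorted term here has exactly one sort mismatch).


        (r) : A
        (g) : B
      (f (r) (g)) : A
        (g) : B
      (h (g)) : B
    (f (f (r) (g)) (h (g))) : A
  (t (f (f (r) (g)) (h (g)))) : ✗ arg 0 at [0, 0] has sort A, expected C

ill-sorted at position [0, 0]: expected C, got A


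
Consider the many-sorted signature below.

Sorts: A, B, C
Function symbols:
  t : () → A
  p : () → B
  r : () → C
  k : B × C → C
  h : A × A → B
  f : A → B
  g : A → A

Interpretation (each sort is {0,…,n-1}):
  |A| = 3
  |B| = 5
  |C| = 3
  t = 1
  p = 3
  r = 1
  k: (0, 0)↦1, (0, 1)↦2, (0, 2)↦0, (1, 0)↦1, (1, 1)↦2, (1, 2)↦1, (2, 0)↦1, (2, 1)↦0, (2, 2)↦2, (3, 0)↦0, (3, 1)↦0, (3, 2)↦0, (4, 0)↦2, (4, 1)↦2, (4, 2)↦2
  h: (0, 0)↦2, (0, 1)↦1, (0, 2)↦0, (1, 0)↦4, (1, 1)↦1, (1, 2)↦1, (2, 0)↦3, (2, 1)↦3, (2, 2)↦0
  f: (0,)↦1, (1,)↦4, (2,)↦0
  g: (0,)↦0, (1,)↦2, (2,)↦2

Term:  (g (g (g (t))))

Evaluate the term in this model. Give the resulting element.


  t = 1
  (g (t)) = g(1,) = 2
  (g (g (t))) = g(2,) = 2
  (g (g (g (t)))) = g(2,) = 2

value = 2


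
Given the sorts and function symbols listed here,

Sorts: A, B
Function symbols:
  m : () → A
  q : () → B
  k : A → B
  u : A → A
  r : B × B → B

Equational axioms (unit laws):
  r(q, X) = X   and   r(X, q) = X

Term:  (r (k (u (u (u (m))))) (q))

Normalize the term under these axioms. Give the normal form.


normal form = (k (u (u (u (m)))))

1. (r (k (u (u (u (m))))) (q))  →  (k (u (u (u (m)))))


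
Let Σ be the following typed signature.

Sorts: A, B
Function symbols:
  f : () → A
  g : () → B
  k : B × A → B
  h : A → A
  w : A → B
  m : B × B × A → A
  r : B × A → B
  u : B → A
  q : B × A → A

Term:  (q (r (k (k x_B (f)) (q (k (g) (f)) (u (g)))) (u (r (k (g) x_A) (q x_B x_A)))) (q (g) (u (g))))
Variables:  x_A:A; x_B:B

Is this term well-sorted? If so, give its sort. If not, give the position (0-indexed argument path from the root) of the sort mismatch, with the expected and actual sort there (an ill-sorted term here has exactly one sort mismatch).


        x_B : B
        (f) : A
      (k x_B (f)) : B
          (g) : B
          (f) : A
        (k (g) (f)) : B
          (g) : B
        (u (g)) : A
      (q (k (g) (f)) (u (g))) : A
    (k (k x_B (f)) (q (k (g) (f)) (u (g)))) : B
          (g) : B
          x_A : A
        (k (g) x_A) : B
          x_B : B
          x_A : A
        (q x_B x_A) : A
      (r (k (g) x_A) (q x_B x_A)) : B
    (u (r (k (g) x_A) (q x_B x_A))) : A
  (r (k (k x_B (f)) (q (k (g) (f)) (u (g)))) (u (r (k (g) x_A) (q x_B x_A)))) : B
    (g) : B
      (g) : B
    (u (g)) : A
  (q (g) (u (g))) : A
(q (r (k (k x_B (f)) (q (k (g) (f)) (u (g)))) (u (r (k (g) x_A) (q x_B x_A)))) (q (g) (u (g)))) : A

well-sorted; sort = A


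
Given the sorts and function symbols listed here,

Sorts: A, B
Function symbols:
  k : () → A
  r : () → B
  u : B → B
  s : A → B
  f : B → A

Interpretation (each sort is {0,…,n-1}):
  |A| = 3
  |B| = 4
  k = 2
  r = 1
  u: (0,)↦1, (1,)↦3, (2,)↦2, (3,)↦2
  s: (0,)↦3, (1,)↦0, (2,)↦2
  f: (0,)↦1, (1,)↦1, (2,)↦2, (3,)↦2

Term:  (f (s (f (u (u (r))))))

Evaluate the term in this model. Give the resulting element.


  r = 1
  (u (r)) = u(1,) = 3
  (u (u (r))) = u(3,) = 2
  (f (u (u (r)))) = f(2,) = 2
  (s (f (u (u (r))))) = s(2,) = 2
  (f (s (f (u (u (r)))))) = f(2,) = 2

value = 2


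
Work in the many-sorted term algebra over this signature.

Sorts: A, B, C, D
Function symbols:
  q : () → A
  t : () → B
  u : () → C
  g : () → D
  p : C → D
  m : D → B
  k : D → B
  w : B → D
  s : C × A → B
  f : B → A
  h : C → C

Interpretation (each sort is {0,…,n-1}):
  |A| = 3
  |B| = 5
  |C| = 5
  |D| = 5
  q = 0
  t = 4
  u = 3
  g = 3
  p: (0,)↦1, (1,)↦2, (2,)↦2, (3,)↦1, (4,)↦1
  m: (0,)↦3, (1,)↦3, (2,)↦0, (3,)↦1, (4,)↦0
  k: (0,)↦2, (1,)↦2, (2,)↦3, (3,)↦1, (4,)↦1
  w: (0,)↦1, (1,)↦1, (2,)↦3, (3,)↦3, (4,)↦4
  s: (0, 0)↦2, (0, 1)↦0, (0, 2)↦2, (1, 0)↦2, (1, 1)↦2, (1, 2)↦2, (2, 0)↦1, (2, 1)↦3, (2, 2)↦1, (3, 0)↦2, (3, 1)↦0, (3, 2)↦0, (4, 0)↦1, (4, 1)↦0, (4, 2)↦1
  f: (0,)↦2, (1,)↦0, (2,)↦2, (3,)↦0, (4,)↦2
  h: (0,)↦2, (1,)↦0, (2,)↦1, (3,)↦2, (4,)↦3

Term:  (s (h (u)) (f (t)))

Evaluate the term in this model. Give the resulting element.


  u = 3
  (h (u)) = h(3,) = 2
  t = 4
  (f (t)) = f(4,) = 2
  (s (h (u)) (f (t))) = s(2, 2) = 1

value = 1


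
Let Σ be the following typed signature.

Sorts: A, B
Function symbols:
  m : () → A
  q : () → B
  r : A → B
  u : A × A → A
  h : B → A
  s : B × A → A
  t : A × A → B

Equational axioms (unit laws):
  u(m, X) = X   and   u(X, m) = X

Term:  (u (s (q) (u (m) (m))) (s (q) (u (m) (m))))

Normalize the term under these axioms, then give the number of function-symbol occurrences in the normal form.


1. (u (s (q) (u (m) (m))) (s (q) (u (m) (m))))  →  (u (s (q) (m)) (s (q) (u (m) (m))))
2. (u (s (q) (m)) (s (q) (u (m) (m))))  →  (u (s (q) (m)) (s (q) (m)))
normal form: (u (s (q) (m)) (s (q) (m)))

size = 7


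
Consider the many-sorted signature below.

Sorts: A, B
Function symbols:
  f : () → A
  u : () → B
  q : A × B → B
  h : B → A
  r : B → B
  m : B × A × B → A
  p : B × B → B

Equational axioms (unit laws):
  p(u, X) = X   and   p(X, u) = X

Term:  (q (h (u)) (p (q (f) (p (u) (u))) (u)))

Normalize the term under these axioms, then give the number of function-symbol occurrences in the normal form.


size = 6

1. (q (h (u)) (p (q (f) (p (u) (u))) (u)))  →  (q (h (u)) (q (f) (p (u) (u))))
2. (q (h (u)) (q (f) (p (u) (u))))  →  (q (h (u)) (q (f) (u)))
normal form: (q (h (u)) (q (f) (u)))


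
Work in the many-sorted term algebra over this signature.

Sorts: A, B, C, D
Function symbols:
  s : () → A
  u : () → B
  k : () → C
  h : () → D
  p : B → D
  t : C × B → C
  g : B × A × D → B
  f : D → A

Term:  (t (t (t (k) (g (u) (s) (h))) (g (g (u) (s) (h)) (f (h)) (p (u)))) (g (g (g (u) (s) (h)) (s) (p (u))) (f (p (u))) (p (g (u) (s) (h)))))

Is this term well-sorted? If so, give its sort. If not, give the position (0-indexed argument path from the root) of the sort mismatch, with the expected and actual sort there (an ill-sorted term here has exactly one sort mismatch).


well-sorted; sort = C

      (k) : C
        (u) : B
        (s) : A
        (h) : D
      (g (u) (s) (h)) : B
    (t (k) (g (u) (s) (h))) : C
        (u) : B
        (s) : A
        (h) : D
      (g (u) (s) (h)) : B
        (h) : D
      (f (h)) : A
        (u) : B
      (p (u)) : D
    (g (g (u) (s) (h)) (f (h)) (p (u))) : B
  (t (t (k) (g (u) (s) (h))) (g (g (u) (s) (h)) (f (h)) (p (u)))) : C
        (u) : B
        (s) : A
        (h) : D
      (g (u) (s) (h)) : B
      (s) : A
        (u) : B
      (p (u)) : D
    (g (g (u) (s) (h)) (s) (p (u))) : B
        (u) : B
      (p (u)) : D
    (f (p (u))) : A
        (u) : B
        (s) : A
        (h) : D
      (g (u) (s) (h)) : B
    (p (g (u) (s) (h))) : D
  (g (g (g (u) (s) (h)) (s) (p (u))) (f (p (u))) (p (g (u) (s) (h)))) : B
(t (t (t (k) (g (u) (s) (h))) (g (g (u) (s) (h)) (f (h)) (p (u)))) (g (g (g (u) (s) (h)) (s) (p (u))) (f (p (u))) (p (g (u) (s) (h))))) : C


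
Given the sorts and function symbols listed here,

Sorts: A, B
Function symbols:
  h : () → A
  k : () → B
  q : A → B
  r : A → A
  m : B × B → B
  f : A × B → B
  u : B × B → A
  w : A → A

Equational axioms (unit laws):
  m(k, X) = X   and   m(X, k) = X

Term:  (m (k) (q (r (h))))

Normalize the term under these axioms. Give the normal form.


normal form = (q (r (h)))

1. (m (k) (q (r (h))))  →  (q (r (h)))


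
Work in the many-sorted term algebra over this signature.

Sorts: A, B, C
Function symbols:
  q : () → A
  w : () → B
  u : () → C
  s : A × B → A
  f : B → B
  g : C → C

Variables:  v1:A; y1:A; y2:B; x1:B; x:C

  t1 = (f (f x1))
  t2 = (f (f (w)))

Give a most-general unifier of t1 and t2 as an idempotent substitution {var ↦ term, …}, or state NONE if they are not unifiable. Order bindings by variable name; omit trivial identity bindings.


{x1 ↦ (w)}


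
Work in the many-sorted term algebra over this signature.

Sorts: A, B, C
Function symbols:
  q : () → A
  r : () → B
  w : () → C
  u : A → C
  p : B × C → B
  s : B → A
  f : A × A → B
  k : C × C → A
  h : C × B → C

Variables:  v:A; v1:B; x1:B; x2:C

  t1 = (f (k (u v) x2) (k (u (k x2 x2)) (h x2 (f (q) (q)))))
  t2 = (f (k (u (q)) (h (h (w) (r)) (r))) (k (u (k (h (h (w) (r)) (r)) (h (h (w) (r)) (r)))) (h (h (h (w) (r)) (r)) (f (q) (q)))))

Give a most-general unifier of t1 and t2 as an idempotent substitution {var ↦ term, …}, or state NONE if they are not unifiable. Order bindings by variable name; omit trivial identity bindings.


{v ↦ (q), x2 ↦ (h (h (w) (r)) (r))}


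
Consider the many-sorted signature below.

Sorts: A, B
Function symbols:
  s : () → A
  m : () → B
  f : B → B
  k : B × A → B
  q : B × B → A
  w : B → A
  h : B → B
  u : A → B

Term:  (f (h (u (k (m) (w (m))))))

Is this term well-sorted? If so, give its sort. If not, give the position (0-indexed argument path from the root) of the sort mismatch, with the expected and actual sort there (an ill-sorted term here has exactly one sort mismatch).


ill-sorted at position [0, 0, 0]: expected A, got B

        (m) : B
          (m) : B
        (w (m)) : A
      (k (m) (w (m))) : B
    (u (k (m) (w (m)))) : ✗ arg 0 at [0, 0, 0] has sort B, expected A


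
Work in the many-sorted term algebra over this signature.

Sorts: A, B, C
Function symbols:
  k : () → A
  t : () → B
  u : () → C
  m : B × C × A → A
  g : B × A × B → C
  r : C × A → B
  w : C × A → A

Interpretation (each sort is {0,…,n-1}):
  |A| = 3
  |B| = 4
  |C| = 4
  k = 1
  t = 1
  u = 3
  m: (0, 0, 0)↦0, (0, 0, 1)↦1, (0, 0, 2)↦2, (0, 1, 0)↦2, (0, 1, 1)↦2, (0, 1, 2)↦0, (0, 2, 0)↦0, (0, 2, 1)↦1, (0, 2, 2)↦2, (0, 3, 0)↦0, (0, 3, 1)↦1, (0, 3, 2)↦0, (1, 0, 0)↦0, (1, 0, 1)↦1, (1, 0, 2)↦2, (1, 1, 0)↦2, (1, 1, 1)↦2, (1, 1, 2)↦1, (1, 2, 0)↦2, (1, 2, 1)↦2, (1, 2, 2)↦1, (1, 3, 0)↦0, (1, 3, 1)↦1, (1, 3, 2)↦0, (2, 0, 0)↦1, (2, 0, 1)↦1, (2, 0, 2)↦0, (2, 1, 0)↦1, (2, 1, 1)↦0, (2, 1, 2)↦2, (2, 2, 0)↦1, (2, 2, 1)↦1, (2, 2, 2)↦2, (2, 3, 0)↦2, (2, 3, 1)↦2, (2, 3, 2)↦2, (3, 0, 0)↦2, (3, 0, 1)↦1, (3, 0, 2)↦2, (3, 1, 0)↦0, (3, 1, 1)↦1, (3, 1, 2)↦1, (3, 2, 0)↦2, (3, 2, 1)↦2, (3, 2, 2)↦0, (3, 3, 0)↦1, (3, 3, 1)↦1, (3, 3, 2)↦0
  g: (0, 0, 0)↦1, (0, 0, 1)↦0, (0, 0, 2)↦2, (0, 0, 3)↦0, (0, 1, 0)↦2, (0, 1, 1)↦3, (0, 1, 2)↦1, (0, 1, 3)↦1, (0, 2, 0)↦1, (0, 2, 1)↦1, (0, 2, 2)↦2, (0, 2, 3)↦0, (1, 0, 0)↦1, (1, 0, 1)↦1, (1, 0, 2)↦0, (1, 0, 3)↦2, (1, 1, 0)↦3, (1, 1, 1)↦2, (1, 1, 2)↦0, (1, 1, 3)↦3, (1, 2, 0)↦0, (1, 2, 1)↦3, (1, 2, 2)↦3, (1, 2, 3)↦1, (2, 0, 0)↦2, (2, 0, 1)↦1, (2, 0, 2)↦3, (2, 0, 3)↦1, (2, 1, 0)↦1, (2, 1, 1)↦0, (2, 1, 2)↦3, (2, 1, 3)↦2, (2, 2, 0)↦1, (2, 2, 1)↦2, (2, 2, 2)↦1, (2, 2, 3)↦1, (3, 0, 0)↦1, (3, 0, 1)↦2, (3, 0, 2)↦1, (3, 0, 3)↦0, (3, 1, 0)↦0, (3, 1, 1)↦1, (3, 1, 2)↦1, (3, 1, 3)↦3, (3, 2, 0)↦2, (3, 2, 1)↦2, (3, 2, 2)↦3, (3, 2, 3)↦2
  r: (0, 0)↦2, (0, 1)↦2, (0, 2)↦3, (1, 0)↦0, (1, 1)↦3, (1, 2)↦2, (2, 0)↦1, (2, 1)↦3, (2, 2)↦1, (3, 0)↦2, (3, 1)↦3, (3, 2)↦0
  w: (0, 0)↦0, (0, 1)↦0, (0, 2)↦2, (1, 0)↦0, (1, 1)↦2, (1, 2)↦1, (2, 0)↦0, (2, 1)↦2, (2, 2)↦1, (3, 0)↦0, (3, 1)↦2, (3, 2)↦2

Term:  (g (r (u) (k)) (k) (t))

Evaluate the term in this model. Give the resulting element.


value = 1

  u = 3
  k = 1
  (r (u) (k)) = r(3, 1) = 3
  k = 1
  t = 1
  (g (r (u) (k)) (k) (t)) = g(3, 1, 1) = 1


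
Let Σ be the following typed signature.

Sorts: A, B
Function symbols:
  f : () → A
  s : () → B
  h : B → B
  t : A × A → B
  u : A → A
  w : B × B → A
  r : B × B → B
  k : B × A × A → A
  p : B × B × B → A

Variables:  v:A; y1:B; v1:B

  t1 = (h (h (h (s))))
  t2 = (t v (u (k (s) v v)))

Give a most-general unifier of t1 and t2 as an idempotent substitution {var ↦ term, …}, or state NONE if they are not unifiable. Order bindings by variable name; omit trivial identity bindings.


head clash or occurs-check failure — not unifiable

NONE (not unifiable)


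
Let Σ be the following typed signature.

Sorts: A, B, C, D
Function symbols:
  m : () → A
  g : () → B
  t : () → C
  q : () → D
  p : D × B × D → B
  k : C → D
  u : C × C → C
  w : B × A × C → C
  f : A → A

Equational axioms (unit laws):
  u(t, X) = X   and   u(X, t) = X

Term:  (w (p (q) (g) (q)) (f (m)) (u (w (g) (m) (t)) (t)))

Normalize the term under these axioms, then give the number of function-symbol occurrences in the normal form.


size = 11

1. (w (p (q) (g) (q)) (f (m)) (u (w (g) (m) (t)) (t)))  →  (w (p (q) (g) (q)) (f (m)) (w (g) (m) (t)))
normal form: (w (p (q) (g) (q)) (f (m)) (w (g) (m) (t)))


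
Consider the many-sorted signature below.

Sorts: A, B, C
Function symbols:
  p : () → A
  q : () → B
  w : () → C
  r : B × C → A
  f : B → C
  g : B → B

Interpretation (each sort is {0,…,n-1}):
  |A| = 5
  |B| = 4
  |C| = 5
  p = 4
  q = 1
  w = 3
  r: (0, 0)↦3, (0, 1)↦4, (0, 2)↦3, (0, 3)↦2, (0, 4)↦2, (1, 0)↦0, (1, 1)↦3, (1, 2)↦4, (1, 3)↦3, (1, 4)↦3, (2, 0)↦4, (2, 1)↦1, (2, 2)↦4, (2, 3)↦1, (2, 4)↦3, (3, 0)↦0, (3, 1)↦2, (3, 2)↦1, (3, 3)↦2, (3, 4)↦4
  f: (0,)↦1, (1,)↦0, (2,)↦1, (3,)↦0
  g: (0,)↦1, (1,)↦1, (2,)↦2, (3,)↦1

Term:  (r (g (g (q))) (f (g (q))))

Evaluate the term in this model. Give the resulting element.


value = 0

  q = 1
  (g (q)) = g(1,) = 1
  (g (g (q))) = g(1,) = 1
  q = 1
  (g (q)) = g(1,) = 1
  (f (g (q))) = f(1,) = 0
  (r (g (g (q))) (f (g (q)))) = r(1, 0) = 0


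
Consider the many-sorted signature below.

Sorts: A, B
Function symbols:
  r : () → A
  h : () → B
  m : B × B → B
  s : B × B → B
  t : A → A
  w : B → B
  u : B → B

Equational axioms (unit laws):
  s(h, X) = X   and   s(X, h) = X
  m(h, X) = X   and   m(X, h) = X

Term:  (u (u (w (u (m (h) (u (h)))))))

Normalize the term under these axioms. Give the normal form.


normal form = (u (u (w (u (u (h))))))

1. (u (u (w (u (m (h) (u (h)))))))  →  (u (u (w (u (u (h))))))


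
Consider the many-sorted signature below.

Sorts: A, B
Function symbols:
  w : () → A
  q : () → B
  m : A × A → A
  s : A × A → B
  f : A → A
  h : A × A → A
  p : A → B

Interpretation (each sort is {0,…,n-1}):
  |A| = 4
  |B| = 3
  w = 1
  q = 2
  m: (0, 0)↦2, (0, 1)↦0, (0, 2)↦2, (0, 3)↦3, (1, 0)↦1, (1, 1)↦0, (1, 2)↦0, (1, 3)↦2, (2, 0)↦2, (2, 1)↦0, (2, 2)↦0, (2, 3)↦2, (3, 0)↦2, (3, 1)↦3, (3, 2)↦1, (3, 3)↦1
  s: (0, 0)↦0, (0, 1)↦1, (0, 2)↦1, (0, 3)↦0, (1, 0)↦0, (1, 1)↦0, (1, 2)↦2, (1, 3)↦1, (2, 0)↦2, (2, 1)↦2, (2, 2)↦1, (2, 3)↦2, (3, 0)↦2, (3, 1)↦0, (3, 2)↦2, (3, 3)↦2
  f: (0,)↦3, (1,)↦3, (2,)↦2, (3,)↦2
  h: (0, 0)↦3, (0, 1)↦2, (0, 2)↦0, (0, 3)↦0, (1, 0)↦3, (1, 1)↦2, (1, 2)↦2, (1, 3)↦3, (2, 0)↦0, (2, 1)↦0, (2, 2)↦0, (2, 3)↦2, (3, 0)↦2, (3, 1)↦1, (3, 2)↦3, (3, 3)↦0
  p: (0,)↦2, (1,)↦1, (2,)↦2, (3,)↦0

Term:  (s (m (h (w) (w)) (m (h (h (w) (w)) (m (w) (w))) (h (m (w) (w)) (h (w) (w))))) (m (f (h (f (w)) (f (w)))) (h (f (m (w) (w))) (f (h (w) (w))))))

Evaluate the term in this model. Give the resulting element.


value = 1

  w = 1
  w = 1
  (h (w) (w)) = h(1, 1) = 2
  w = 1
  w = 1
  (h (w) (w)) = h(1, 1) = 2
  w = 1
  w = 1
  (m (w) (w)) = m(1, 1) = 0
  (h (h (w) (w)) (m (w) (w))) = h(2, 0) = 0
  w = 1
  w = 1
  (m (w) (w)) = m(1, 1) = 0
  w = 1
  w = 1
  (h (w) (w)) = h(1, 1) = 2
  (h (m (w) (w)) (h (w) (w))) = h(0, 2) = 0
  (m (h (h (w) (w)) (m (w) (w))) (h (m (w) (w)) (h (w) (w)))) = m(0, 0) = 2
  (m (h (w) (w)) (m (h (h (w) (w)) (m (w) (w))) (h (m (w) (w)) (h (w) (w))))) = m(2, 2) = 0
  w = 1
  (f (w)) = f(1,) = 3
  w = 1
  (f (w)) = f(1,) = 3
  (h (f (w)) (f (w))) = h(3, 3) = 0
  (f (h (f (w)) (f (w)))) = f(0,) = 3
  w = 1
  w = 1
  (m (w) (w)) = m(1, 1) = 0
  (f (m (w) (w))) = f(0,) = 3
  w = 1
  w = 1
  (h (w) (w)) = h(1, 1) = 2
  (f (h (w) (w))) = f(2,) = 2
  (h (f (m (w) (w))) (f (h (w) (w)))) = h(3, 2) = 3
  (m (f (h (f (w)) (f (w)))) (h (f (m (w) (w))) (f (h (w) (w))))) = m(3, 3) = 1
  (s (m (h (w) (w)) (m (h (h (w) (w)) (m (w) (w))) (h (m (w) (w)) (h (w) (w))))) (m (f (h (f (w)) (f (w)))) (h (f (m (w) (w))) (f (h (w) (w)))))) = s(0, 1) = 1
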